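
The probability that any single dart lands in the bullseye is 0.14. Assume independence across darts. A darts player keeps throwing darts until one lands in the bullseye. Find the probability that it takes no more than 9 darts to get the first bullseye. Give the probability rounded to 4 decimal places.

Y = number of darts to the first success; geometric, p = 0.14.
P(Y ≤ 9) = 1 − (1−p)^9 = 1 − 0.257327 = 0.742673

0.7427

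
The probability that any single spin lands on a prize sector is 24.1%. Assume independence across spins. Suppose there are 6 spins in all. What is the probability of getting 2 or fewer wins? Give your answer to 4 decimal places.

X ~ Binomial(6, 0.241); P(X ≤ 2) = Σ C(6,k) p^k (1−p)^(6−k) over k:
  k=0: C(6,0)·0.241^0·0.759^6 = 0.191184
  k=1: C(6,1)·0.241^1·0.759^5 = 0.364231
  k=2: C(6,2)·0.241^2·0.759^4 = 0.289130
Total = 0.844544

0.8445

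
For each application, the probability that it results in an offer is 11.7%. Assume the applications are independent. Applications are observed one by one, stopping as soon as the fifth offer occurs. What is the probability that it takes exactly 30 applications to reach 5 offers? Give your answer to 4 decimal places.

0.0232

Y = trial on which the fifth success occurs; negative binomial, r=5, p=0.117.
P(Y=30) = C(29,4) · p^5 · (1−p)^25
= 23751 · 2.1924e-05 · 0.044567 = 0.023208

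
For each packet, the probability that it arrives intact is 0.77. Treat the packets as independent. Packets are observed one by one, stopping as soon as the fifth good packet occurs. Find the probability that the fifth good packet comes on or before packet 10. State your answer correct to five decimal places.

0.98698

Finishing within 10 packets ⇔ at least 5 successes in the first 10. With X ~ Binomial(10, 0.77), P(Y ≤ 10) = 1 − P(X ≤ 4).
  k=0: C(10,0)·0.77^0·0.23^10 = 0.0000004
  k=1: C(10,1)·0.77^1·0.23^9 = 0.0000139
  k=2: C(10,2)·0.77^2·0.23^8 = 0.0002089
  k=3: C(10,3)·0.77^3·0.23^7 = 0.0018653
  k=4: C(10,4)·0.77^4·0.23^6 = 0.0109282
1 − 0.0130167 = 0.9869833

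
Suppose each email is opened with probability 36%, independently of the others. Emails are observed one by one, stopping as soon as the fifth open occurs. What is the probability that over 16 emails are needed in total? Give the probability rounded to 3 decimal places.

0.261

Needing more than 16 emails ⇔ fewer than 5 successes in the first 16. With X ~ Binomial(16, 0.36), P(Y > 16) = P(X ≤ 4).
  k=0: C(16,0)·0.36^0·0.64^16 = 0.00079
  k=1: C(16,1)·0.36^1·0.64^15 = 0.00713
  k=2: C(16,2)·0.36^2·0.64^14 = 0.03008
  k=3: C(16,3)·0.36^3·0.64^13 = 0.07897
  k=4: C(16,4)·0.36^4·0.64^12 = 0.14436
P(X ≤ 4) = 0.26133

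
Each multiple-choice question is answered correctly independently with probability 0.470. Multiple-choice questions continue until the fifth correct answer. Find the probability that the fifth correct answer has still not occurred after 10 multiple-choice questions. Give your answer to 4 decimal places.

Needing more than 10 multiple-choice questions ⇔ fewer than 5 successes in the first 10. With X ~ Binomial(10, 0.47), P(Y > 10) = P(X ≤ 4).
  k=0: C(10,0)·0.47^0·0.53^10 = 0.001749
  k=1: C(10,1)·0.47^1·0.53^9 = 0.015509
  k=2: C(10,2)·0.47^2·0.53^8 = 0.061889
  k=3: C(10,3)·0.47^3·0.53^7 = 0.146354
  k=4: C(10,4)·0.47^4·0.53^6 = 0.227126
P(X ≤ 4) = 0.452627

0.4526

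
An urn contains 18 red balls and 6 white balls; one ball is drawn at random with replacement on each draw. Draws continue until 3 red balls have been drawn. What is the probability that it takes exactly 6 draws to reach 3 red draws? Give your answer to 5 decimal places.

Y = trial on which the third success occurs; negative binomial, r=3, p=0.75.
P(Y=6) = C(5,2) · p^3 · (1−p)^3
= 10 · 0.42188 · 0.015625 = 0.0659180

0.06592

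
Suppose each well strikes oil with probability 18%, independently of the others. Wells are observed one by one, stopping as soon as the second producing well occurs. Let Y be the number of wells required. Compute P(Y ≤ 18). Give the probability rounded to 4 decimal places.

Finishing within 18 wells ⇔ at least 2 successes in the first 18. With X ~ Binomial(18, 0.18), P(Y ≤ 18) = 1 − P(X ≤ 1).
  k=0: C(18,0)·0.18^0·0.82^18 = 0.028096
  k=1: C(18,1)·0.18^1·0.82^17 = 0.111015
1 − 0.139111 = 0.860889

0.8609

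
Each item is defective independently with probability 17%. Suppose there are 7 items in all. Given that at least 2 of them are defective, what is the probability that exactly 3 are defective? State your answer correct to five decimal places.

X ~ Binomial(7, 0.17). Want P(X=3 | X≥2) = P(X=3) / P(X≥2).
P(X=3) = C(7,3)·0.17^3·0.83^4 = 0.0816070
P(X≥2) = 1 − 0.2713605 − 0.3890590 = 0.3395804
Ratio = 0.0816070 / 0.3395804 = 0.2403170

0.24032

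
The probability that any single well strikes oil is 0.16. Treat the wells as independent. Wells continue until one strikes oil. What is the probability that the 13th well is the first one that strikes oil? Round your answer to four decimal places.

Geometric (trials to first success), p = 0.16.
P(Y = 13) = (1−p)^12 · p = 0.12341 · 0.16 = 0.019746

0.0197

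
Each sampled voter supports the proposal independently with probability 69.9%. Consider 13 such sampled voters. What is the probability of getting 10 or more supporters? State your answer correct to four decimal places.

0.4175

X ~ Binomial(13, 0.699); P(X ≥ 10) = Σ C(13,k) p^k (1−p)^(13−k) over k:
  k=10: C(13,10)·0.699^10·0.301^3 = 0.217189
  k=11: C(13,11)·0.699^11·0.301^2 = 0.137555
  k=12: C(13,12)·0.699^12·0.301^1 = 0.053240
  k=13: C(13,13)·0.699^13·0.301^0 = 0.009510
Total = 0.417494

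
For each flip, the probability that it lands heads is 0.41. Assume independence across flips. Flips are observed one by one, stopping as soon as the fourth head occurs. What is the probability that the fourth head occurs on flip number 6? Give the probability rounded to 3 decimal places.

Y = trial on which the fourth success occurs; negative binomial, r=4, p=0.41.
P(Y=6) = C(5,3) · p^4 · (1−p)^2
= 10 · 0.028258 · 0.3481 = 0.09836

0.098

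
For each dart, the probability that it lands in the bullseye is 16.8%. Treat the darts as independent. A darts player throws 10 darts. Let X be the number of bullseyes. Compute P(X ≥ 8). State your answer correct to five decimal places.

X ~ Binomial(10, 0.168); P(X ≥ 8) = Σ C(10,k) p^k (1−p)^(10−k) over k:
  k=8: C(10,8)·0.168^8·0.832^2 = 0.0000198
  k=9: C(10,9)·0.168^9·0.832^1 = 0.0000009
  k=10: C(10,10)·0.168^10·0.832^0 = 0.0000000
Total = 0.0000207

0.00002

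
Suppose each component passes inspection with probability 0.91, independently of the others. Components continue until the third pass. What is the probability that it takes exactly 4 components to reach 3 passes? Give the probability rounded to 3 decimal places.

0.203

Y = trial on which the third success occurs; negative binomial, r=3, p=0.91.
P(Y=4) = C(3,2) · p^3 · (1−p)^1
= 3 · 0.75357 · 0.09 = 0.20346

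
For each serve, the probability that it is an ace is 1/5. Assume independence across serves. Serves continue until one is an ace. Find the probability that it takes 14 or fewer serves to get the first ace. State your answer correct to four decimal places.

Y = number of serves to the first success; geometric, p = 0.20.
P(Y ≤ 14) = 1 − (1−p)^14 = 1 − 0.043980 = 0.956020

0.9560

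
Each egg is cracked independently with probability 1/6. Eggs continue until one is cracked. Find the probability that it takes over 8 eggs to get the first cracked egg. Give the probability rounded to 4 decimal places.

Y = number of eggs to the first success; geometric, p = 0.166667.
P(Y > 8) = P(first 8 all fail) = (1−p)^8 = 0.232568

0.2326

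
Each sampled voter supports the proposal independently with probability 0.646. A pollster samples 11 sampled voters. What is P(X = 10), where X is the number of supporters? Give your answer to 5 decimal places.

0.04929

X ~ Binomial(n=11, p=0.646).
P(X=10) = C(11,10) · p^10 · (1−p)^1
= 11 · 0.012657 · 0.354 = 0.0492857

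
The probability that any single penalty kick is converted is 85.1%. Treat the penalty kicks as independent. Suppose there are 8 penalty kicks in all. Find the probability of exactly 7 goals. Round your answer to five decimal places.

0.38529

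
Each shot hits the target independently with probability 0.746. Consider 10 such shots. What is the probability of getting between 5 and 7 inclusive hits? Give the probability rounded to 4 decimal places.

0.4651

X ~ Binomial(10, 0.746); P(5 ≤ X ≤ 7) = Σ C(10,k) p^k (1−p)^(10−k) over k:
  k=5: C(10,5)·0.746^5·0.254^5 = 0.061555
  k=6: C(10,6)·0.746^6·0.254^4 = 0.150656
  k=7: C(10,7)·0.746^7·0.254^3 = 0.252845
Total = 0.465056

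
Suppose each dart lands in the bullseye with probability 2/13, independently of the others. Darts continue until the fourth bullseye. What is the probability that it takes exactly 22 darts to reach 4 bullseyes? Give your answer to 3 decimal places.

Y = trial on which the fourth success occurs; negative binomial, r=4, p=0.153846.
P(Y=22) = C(21,3) · p^4 · (1−p)^18
= 1330 · 0.0005602 · 0.049441 = 0.03684

0.037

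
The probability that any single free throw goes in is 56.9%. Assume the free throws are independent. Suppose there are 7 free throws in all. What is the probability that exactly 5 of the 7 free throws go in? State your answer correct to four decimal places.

0.2327

X ~ Binomial(n=7, p=0.569).
P(X=5) = C(7,5) · p^5 · (1−p)^2
= 21 · 0.059643 · 0.18576 = 0.232667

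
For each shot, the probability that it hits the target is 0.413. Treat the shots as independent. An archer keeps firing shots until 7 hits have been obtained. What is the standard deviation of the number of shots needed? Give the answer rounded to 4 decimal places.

4.9082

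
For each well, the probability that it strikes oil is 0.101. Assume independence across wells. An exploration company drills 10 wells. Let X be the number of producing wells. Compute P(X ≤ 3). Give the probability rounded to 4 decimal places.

X ~ Binomial(10, 0.101); P(X ≤ 3) = Σ C(10,k) p^k (1−p)^(10−k) over k:
  k=0: C(10,0)·0.101^0·0.899^10 = 0.344824
  k=1: C(10,1)·0.101^1·0.899^9 = 0.387399
  k=2: C(10,2)·0.101^2·0.899^8 = 0.195854
  k=3: C(10,3)·0.101^3·0.899^7 = 0.058676
Total = 0.986753

0.9868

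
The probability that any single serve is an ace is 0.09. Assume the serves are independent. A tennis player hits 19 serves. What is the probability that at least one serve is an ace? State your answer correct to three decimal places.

0.833

P(at least one) = 1 − P(none) = 1 − (1 − 0.09)^19
= 1 − 0.16664 = 0.83336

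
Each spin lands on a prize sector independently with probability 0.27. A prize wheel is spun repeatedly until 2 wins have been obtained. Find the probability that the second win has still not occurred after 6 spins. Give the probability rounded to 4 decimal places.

Needing more than 6 spins ⇔ fewer than 2 successes in the first 6. With X ~ Binomial(6, 0.27), P(Y > 6) = P(X ≤ 1).
  k=0: C(6,0)·0.27^0·0.73^6 = 0.151334
  k=1: C(6,1)·0.27^1·0.73^5 = 0.335838
P(X ≤ 1) = 0.487172

0.4872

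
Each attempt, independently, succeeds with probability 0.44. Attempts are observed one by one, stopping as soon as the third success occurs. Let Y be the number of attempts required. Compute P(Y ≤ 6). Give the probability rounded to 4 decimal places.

0.5382

Finishing within 6 attempts ⇔ at least 3 successes in the first 6. With X ~ Binomial(6, 0.44), P(Y ≤ 6) = 1 − P(X ≤ 2).
  k=0: C(6,0)·0.44^0·0.56^6 = 0.030841
  k=1: C(6,1)·0.44^1·0.56^5 = 0.145393
  k=2: C(6,2)·0.44^2·0.56^4 = 0.285594
1 − 0.461828 = 0.538172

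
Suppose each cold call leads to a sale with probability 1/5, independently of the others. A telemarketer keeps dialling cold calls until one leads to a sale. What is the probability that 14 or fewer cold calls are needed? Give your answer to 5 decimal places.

Y = number of cold calls to the first success; geometric, p = 0.20.
P(Y ≤ 14) = 1 − (1−p)^14 = 1 − 0.0439805 = 0.9560195

0.95602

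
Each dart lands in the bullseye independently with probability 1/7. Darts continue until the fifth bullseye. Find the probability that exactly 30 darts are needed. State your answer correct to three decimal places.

0.030

Y = trial on which the fifth success occurs; negative binomial, r=5, p=0.142857.
P(Y=30) = C(29,4) · p^5 · (1−p)^25
= 23751 · 5.9499e-05 · 0.0212 = 0.02996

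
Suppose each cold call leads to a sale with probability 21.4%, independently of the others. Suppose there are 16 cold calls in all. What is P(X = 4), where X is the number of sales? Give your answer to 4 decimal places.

0.2122

X ~ Binomial(n=16, p=0.214).
P(X=4) = C(16,4) · p^4 · (1−p)^12
= 1820 · 0.0020973 · 0.055599 = 0.212225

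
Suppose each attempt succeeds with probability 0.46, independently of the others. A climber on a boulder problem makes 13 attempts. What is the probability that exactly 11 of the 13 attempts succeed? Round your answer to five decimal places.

X ~ Binomial(n=13, p=0.46).
P(X=11) = C(13,11) · p^11 · (1−p)^2
= 78 · 0.00019514 · 0.2916 = 0.0044383

0.00444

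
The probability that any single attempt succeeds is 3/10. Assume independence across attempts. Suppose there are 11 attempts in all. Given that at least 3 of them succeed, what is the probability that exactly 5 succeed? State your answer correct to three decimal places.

0.192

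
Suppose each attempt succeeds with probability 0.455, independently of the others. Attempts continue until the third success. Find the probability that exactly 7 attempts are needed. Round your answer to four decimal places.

0.1247

Y = trial on which the third success occurs; negative binomial, r=3, p=0.455.
P(Y=7) = C(6,2) · p^3 · (1−p)^4
= 15 · 0.094196 · 0.088224 = 0.124656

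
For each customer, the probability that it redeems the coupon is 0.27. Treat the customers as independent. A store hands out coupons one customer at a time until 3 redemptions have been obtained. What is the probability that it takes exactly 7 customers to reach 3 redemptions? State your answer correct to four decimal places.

Y = trial on which the third success occurs; negative binomial, r=3, p=0.27.
P(Y=7) = C(6,2) · p^3 · (1−p)^4
= 15 · 0.019683 · 0.28398 = 0.083844

0.0838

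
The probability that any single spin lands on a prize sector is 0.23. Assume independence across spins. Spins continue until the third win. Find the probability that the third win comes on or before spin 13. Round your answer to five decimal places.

0.60388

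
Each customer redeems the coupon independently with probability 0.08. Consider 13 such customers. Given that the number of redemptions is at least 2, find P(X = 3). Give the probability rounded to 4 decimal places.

X ~ Binomial(13, 0.08). Want P(X=3 | X≥2) = P(X=3) / P(X≥2).
P(X=3) = C(13,3)·0.08^3·0.92^10 = 0.063608
P(X≥2) = 1 − 0.338253 − 0.382373 = 0.279374
Ratio = 0.063608 / 0.279374 = 0.227682

0.2277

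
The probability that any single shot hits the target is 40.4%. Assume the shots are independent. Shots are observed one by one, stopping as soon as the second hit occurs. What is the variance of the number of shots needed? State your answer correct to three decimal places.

7.303

Y = total shots until the second success; negative binomial with r=2, p=0.404.
Var(Y) = r(1−p)/p² = 2·0.596 / 0.404² = 7.30321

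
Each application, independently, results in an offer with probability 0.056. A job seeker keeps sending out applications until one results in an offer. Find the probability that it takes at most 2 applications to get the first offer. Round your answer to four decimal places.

Y = number of applications to the first success; geometric, p = 0.056.
P(Y ≤ 2) = 1 − (1−p)^2 = 1 − 0.891136 = 0.108864

0.1089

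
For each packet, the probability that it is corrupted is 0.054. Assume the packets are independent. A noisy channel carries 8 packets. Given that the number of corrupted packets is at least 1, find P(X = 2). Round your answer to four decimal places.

0.1632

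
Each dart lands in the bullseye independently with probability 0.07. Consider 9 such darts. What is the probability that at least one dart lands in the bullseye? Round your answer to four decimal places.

0.4796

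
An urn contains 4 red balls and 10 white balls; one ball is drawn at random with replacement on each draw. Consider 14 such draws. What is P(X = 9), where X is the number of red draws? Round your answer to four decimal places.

X ~ Binomial(n=14, p=0.285714).
P(X=9) = C(14,9) · p^9 · (1−p)^5
= 2002 · 1.2688e-05 · 0.18593 = 0.004723

0.0047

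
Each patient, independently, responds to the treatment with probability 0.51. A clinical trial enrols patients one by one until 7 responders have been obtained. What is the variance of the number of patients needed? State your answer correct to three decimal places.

13.187

Y = total patients until the seventh success; negative binomial with r=7, p=0.51.
Var(Y) = r(1−p)/p² = 7·0.49 / 0.51² = 13.18724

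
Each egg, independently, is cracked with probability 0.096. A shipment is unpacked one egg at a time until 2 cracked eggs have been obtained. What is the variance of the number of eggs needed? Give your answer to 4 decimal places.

196.1806

Y = total eggs until the second success; negative binomial with r=2, p=0.096.
Var(Y) = r(1−p)/p² = 2·0.904 / 0.096² = 196.180556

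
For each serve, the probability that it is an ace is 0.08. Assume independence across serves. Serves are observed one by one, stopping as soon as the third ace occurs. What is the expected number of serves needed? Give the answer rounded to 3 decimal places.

37.500

Y = total serves until the third success; negative binomial with r=3, p=0.08.
E[Y] = r / p = 3 / 0.08 = 37.50000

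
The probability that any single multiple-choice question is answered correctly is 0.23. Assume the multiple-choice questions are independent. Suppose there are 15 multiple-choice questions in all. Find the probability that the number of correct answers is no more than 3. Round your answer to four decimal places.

0.5350

X ~ Binomial(15, 0.23); P(X ≤ 3) = Σ C(15,k) p^k (1−p)^(15−k) over k:
  k=0: C(15,0)·0.23^0·0.77^15 = 0.019832
  k=1: C(15,1)·0.23^1·0.77^14 = 0.088857
  k=2: C(15,2)·0.23^2·0.77^13 = 0.185791
  k=3: C(15,3)·0.23^3·0.77^12 = 0.240483
Total = 0.534962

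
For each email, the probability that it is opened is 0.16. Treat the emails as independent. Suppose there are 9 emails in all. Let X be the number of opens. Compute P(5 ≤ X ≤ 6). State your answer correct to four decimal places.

0.0074

X ~ Binomial(9, 0.16); P(5 ≤ X ≤ 6) = Σ C(9,k) p^k (1−p)^(9−k) over k:
  k=5: C(9,5)·0.16^5·0.84^4 = 0.006578
  k=6: C(9,6)·0.16^6·0.84^3 = 0.000835
Total = 0.007413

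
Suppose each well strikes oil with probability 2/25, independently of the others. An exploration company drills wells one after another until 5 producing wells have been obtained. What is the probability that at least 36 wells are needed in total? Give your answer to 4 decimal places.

0.8557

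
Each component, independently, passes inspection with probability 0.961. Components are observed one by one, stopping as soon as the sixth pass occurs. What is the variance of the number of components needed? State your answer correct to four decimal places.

0.2534

Y = total components until the sixth success; negative binomial with r=6, p=0.961.
Var(Y) = r(1−p)/p² = 6·0.039 / 0.961² = 0.253378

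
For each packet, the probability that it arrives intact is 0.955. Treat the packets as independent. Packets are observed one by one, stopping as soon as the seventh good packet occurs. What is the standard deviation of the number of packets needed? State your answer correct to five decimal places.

0.58769

Y = total packets until the seventh success; negative binomial with r=7, p=0.955.
SD(Y) = √[r(1−p)/p²] = √(0.3453853) = 0.5876949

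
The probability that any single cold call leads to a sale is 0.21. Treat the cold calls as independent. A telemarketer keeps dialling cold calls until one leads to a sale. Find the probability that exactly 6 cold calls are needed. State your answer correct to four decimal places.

0.0646

Geometric (trials to first success), p = 0.21.
P(Y = 6) = (1−p)^5 · p = 0.30771 · 0.21 = 0.064618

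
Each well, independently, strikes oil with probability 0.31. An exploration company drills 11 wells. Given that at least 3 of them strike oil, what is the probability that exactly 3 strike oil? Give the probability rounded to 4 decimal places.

0.3546

X ~ Binomial(11, 0.31). Want P(X=3 | X≥3) = P(X=3) / P(X≥3).
P(X=3) = C(11,3)·0.31^3·0.69^8 = 0.252558
P(X≥3) = 1 − 0.016879 − 0.083415 − 0.187382 = 0.712324
Ratio = 0.252558 / 0.712324 = 0.354555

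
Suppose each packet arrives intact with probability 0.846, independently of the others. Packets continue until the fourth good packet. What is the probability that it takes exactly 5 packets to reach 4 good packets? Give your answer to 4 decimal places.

0.3155

Y = trial on which the fourth success occurs; negative binomial, r=4, p=0.846.
P(Y=5) = C(4,3) · p^4 · (1−p)^1
= 4 · 0.51225 · 0.154 = 0.315546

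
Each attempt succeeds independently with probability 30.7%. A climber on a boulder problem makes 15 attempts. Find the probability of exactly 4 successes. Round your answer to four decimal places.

0.2147

X ~ Binomial(n=15, p=0.307).
P(X=4) = C(15,4) · p^4 · (1−p)^11
= 1365 · 0.0088829 · 0.017704 = 0.214660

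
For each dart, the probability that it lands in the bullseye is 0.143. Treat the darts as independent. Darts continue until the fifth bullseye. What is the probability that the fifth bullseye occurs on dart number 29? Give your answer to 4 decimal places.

0.0302

Y = trial on which the fifth success occurs; negative binomial, r=5, p=0.143.
P(Y=29) = C(28,4) · p^5 · (1−p)^24
= 20475 · 5.9797e-05 · 0.024634 = 0.030161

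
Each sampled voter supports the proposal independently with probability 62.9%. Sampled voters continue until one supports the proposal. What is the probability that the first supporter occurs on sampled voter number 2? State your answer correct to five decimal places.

Geometric (trials to first success), p = 0.629.
P(Y = 2) = (1−p)^1 · p = 0.371 · 0.629 = 0.2333590

0.23336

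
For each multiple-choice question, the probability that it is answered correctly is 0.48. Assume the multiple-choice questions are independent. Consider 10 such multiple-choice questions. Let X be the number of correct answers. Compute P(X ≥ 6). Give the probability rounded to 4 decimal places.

X ~ Binomial(10, 0.48); P(X ≥ 6) = Σ C(10,k) p^k (1−p)^(10−k) over k:
  k=6: C(10,6)·0.48^6·0.52^4 = 0.187793
  k=7: C(10,7)·0.48^7·0.52^3 = 0.099056
  k=8: C(10,8)·0.48^8·0.52^2 = 0.034289
  k=9: C(10,9)·0.48^9·0.52^1 = 0.007034
  k=10: C(10,10)·0.48^10·0.52^0 = 0.000649
Total = 0.328820

0.3288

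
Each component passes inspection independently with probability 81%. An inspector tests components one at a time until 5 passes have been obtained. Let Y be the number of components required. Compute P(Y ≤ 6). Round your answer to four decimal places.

0.6799

Finishing within 6 components ⇔ at least 5 successes in the first 6. With X ~ Binomial(6, 0.81), P(Y ≤ 6) = 1 − P(X ≤ 4).
  k=0: C(6,0)·0.81^0·0.19^6 = 0.000047
  k=1: C(6,1)·0.81^1·0.19^5 = 0.001203
  k=2: C(6,2)·0.81^2·0.19^4 = 0.012826
  k=3: C(6,3)·0.81^3·0.19^3 = 0.072903
  k=4: C(6,4)·0.81^4·0.19^2 = 0.233098
1 − 0.320077 = 0.679923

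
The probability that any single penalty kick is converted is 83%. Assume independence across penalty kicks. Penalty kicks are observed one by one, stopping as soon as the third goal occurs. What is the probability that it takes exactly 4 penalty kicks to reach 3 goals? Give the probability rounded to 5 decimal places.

Y = trial on which the third success occurs; negative binomial, r=3, p=0.83.
P(Y=4) = C(3,2) · p^3 · (1−p)^1
= 3 · 0.57179 · 0.17 = 0.2916114

0.29161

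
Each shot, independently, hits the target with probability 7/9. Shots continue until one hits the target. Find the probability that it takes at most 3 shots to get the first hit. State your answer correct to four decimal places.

Y = number of shots to the first success; geometric, p = 0.777778.
P(Y ≤ 3) = 1 − (1−p)^3 = 1 − 0.010974 = 0.989026

0.9890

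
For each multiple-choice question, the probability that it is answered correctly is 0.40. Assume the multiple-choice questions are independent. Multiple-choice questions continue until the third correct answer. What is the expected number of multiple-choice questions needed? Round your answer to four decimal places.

Y = total multiple-choice questions until the third success; negative binomial with r=3, p=0.40.
E[Y] = r / p = 3 / 0.40 = 7.500000

7.5000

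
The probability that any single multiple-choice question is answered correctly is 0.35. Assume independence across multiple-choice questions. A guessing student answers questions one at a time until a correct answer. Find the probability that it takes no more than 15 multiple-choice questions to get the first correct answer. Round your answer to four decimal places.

0.9984

Y = number of multiple-choice questions to the first success; geometric, p = 0.35.
P(Y ≤ 15) = 1 − (1−p)^15 = 1 − 0.001562 = 0.998438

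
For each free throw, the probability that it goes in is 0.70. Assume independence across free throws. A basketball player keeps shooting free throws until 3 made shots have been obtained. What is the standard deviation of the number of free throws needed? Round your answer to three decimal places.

Y = total free throws until the third success; negative binomial with r=3, p=0.70.
SD(Y) = √[r(1−p)/p²] = √(1.83673) = 1.35526

1.355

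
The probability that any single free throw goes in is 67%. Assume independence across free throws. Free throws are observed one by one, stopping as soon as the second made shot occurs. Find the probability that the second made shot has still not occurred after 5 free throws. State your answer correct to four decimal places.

0.0436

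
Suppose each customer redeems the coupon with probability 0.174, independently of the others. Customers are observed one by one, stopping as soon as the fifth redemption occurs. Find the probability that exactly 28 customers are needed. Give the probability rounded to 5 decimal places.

0.03448

Y = trial on which the fifth success occurs; negative binomial, r=5, p=0.174.
P(Y=28) = C(27,4) · p^5 · (1−p)^23
= 17550 · 0.00015949 · 0.012318 = 0.0344798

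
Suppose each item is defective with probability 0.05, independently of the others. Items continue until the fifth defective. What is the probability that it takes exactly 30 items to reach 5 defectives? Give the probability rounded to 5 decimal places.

Y = trial on which the fifth success occurs; negative binomial, r=5, p=0.05.
P(Y=30) = C(29,4) · p^5 · (1−p)^25
= 23751 · 3.125e-07 · 0.27739 = 0.0020588

0.00206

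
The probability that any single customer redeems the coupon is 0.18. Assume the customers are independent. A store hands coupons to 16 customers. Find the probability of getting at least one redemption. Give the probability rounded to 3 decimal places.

0.958

P(at least one) = 1 − P(none) = 1 − (1 − 0.18)^16
= 1 − 0.04179 = 0.95821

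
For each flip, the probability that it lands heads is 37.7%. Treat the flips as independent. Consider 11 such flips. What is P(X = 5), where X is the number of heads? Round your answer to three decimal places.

X ~ Binomial(n=11, p=0.377).
P(X=5) = C(11,5) · p^5 · (1−p)^6
= 462 · 0.0076156 · 0.058469 = 0.20572

0.206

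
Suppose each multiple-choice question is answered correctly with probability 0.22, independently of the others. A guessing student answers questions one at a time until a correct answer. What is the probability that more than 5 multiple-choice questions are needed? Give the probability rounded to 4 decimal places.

0.2887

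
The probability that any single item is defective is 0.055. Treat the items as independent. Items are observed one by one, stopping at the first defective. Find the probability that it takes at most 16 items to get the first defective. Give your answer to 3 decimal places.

0.596

Y = number of items to the first success; geometric, p = 0.055.
P(Y ≤ 16) = 1 − (1−p)^16 = 1 − 0.40449 = 0.59551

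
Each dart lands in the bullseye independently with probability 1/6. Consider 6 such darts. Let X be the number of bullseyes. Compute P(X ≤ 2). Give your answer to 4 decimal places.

0.9377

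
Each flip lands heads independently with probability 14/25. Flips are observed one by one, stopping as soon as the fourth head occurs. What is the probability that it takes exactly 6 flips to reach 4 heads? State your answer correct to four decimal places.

0.1904

Y = trial on which the fourth success occurs; negative binomial, r=4, p=0.56.
P(Y=6) = C(5,3) · p^4 · (1−p)^2
= 10 · 0.098345 · 0.1936 = 0.190396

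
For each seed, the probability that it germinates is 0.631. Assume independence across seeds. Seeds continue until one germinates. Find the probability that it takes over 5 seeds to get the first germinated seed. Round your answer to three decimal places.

0.007

Y = number of seeds to the first success; geometric, p = 0.631.
P(Y > 5) = P(first 5 all fail) = (1−p)^5 = 0.00684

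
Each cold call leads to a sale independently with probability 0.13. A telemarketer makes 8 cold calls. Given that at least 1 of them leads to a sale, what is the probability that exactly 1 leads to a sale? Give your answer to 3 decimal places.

X ~ Binomial(8, 0.13). Want P(X=1 | X≥1) = P(X=1) / P(X≥1).
P(X=1) = C(8,1)·0.13^1·0.87^7 = 0.39234
P(X≥1) = 1 − 0.32821 = 0.67179
Ratio = 0.39234 / 0.67179 = 0.58403

0.584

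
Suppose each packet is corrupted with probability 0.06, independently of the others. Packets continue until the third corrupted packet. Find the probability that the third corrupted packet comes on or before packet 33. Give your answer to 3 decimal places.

Finishing within 33 packets ⇔ at least 3 successes in the first 33. With X ~ Binomial(33, 0.06), P(Y ≤ 33) = 1 − P(X ≤ 2).
  k=0: C(33,0)·0.06^0·0.94^33 = 0.12978
  k=1: C(33,1)·0.06^1·0.94^32 = 0.27337
  k=2: C(33,2)·0.06^2·0.94^31 = 0.27919
1 − 0.68235 = 0.31765

0.318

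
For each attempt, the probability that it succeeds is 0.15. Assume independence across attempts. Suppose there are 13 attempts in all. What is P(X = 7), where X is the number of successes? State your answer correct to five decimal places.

0.00111

X ~ Binomial(n=13, p=0.15).
P(X=7) = C(13,7) · p^7 · (1−p)^6
= 1716 · 1.7086e-06 · 0.37715 = 0.0011058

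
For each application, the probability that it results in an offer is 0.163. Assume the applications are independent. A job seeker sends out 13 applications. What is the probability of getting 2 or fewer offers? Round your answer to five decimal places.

0.64219

X ~ Binomial(13, 0.163); P(X ≤ 2) = Σ C(13,k) p^k (1−p)^(13−k) over k:
  k=0: C(13,0)·0.163^0·0.837^13 = 0.0989535
  k=1: C(13,1)·0.163^1·0.837^12 = 0.2505166
  k=2: C(13,2)·0.163^2·0.837^11 = 0.2927183
Total = 0.6421883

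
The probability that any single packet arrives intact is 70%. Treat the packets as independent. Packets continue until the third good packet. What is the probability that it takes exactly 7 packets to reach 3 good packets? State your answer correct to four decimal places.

0.0417

Y = trial on which the third success occurs; negative binomial, r=3, p=0.70.
P(Y=7) = C(6,2) · p^3 · (1−p)^4
= 15 · 0.343 · 0.0081 = 0.041675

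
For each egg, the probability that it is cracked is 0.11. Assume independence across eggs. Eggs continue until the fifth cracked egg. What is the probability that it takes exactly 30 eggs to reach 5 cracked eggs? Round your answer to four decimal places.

Y = trial on which the fifth success occurs; negative binomial, r=5, p=0.11.
P(Y=30) = C(29,4) · p^5 · (1−p)^25
= 23751 · 1.6105e-05 · 0.054294 = 0.020768

0.0208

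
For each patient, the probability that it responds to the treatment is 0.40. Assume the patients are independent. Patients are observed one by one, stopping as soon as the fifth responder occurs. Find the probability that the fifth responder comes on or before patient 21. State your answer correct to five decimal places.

0.96304

Finishing within 21 patients ⇔ at least 5 successes in the first 21. With X ~ Binomial(21, 0.40), P(Y ≤ 21) = 1 − P(X ≤ 4).
  k=0: C(21,0)·0.40^0·0.60^21 = 0.0000219
  k=1: C(21,1)·0.40^1·0.60^20 = 0.0003071
  k=2: C(21,2)·0.40^2·0.60^19 = 0.0020474
  k=3: C(21,3)·0.40^3·0.60^18 = 0.0086448
  k=4: C(21,4)·0.40^4·0.60^17 = 0.0259344
1 − 0.0369556 = 0.9630444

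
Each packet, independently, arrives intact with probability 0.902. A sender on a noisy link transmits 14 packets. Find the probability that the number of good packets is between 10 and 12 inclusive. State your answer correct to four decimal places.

0.3966

X ~ Binomial(14, 0.902); P(10 ≤ X ≤ 12) = Σ C(14,k) p^k (1−p)^(14−k) over k:
  k=10: C(14,10)·0.902^10·0.098^4 = 0.032916
  k=11: C(14,11)·0.902^11·0.098^3 = 0.110167
  k=12: C(14,12)·0.902^12·0.098^2 = 0.253497
Total = 0.396579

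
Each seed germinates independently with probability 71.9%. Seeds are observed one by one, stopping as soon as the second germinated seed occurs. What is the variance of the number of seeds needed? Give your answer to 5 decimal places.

Y = total seeds until the second success; negative binomial with r=2, p=0.719.
Var(Y) = r(1−p)/p² = 2·0.281 / 0.719² = 1.0871226

1.08712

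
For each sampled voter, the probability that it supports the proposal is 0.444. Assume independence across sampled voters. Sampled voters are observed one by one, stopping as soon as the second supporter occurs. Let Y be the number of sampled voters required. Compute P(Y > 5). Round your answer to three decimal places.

0.265

Needing more than 5 sampled voters ⇔ fewer than 2 successes in the first 5. With X ~ Binomial(5, 0.444), P(Y > 5) = P(X ≤ 1).
  k=0: C(5,0)·0.444^0·0.556^5 = 0.05313
  k=1: C(5,1)·0.444^1·0.556^4 = 0.21215
P(X ≤ 1) = 0.26529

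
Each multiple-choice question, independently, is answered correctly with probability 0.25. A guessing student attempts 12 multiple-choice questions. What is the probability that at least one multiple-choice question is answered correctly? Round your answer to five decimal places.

0.96832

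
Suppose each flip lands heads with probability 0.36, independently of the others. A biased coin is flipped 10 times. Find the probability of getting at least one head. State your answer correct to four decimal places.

P(at least one) = 1 − P(none) = 1 − (1 − 0.36)^10
= 1 − 0.011529 = 0.988471

0.9885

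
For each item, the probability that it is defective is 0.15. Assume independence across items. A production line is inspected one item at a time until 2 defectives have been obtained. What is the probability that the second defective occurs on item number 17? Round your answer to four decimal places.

0.0314

Y = trial on which the second success occurs; negative binomial, r=2, p=0.15.
P(Y=17) = C(16,1) · p^2 · (1−p)^15
= 16 · 0.0225 · 0.087354 = 0.031448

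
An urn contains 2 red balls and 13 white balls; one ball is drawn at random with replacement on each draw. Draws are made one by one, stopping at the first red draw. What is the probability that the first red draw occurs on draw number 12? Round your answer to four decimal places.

0.0276

Geometric (trials to first success), p = 0.133333.
P(Y = 12) = (1−p)^11 · p = 0.20719 · 0.133333 = 0.027626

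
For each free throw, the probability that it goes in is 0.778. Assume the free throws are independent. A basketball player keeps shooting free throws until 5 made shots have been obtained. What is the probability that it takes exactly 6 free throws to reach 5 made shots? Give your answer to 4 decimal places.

Y = trial on which the fifth success occurs; negative binomial, r=5, p=0.778.
P(Y=6) = C(5,4) · p^5 · (1−p)^1
= 5 · 0.28503 · 0.222 = 0.316389

0.3164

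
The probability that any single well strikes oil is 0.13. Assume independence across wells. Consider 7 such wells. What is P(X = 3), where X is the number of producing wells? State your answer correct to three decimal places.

X ~ Binomial(n=7, p=0.13).
P(X=3) = C(7,3) · p^3 · (1−p)^4
= 35 · 0.002197 · 0.5729 = 0.04405

0.044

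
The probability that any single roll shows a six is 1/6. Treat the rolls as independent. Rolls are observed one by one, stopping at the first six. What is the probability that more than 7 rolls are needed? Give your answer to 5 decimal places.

0.27908

Y = number of rolls to the first success; geometric, p = 0.166667.
P(Y > 7) = P(first 7 all fail) = (1−p)^7 = 0.2790816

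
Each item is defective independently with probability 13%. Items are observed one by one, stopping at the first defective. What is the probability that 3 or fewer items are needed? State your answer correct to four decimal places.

Y = number of items to the first success; geometric, p = 0.13.
P(Y ≤ 3) = 1 − (1−p)^3 = 1 − 0.658503 = 0.341497

0.3415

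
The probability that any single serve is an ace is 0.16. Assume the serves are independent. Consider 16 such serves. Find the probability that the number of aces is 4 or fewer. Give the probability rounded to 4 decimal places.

0.9012

X ~ Binomial(16, 0.16); P(X ≤ 4) = Σ C(16,k) p^k (1−p)^(16−k) over k:
  k=0: C(16,0)·0.16^0·0.84^16 = 0.061442
  k=1: C(16,1)·0.16^1·0.84^15 = 0.187253
  k=2: C(16,2)·0.16^2·0.84^14 = 0.267505
  k=3: C(16,3)·0.16^3·0.84^13 = 0.237782
  k=4: C(16,4)·0.16^4·0.84^12 = 0.147198
Total = 0.901180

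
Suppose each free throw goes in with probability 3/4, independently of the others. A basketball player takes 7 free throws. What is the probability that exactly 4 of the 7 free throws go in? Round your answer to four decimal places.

X ~ Binomial(n=7, p=0.75).
P(X=4) = C(7,4) · p^4 · (1−p)^3
= 35 · 0.31641 · 0.015625 = 0.173035

0.1730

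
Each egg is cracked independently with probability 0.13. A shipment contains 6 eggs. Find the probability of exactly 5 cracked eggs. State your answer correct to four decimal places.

0.0002

X ~ Binomial(n=6, p=0.13).
P(X=5) = C(6,5) · p^5 · (1−p)^1
= 6 · 3.7129e-05 · 0.87 = 0.000194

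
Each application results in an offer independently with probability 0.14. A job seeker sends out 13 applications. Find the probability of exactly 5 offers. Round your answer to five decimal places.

X ~ Binomial(n=13, p=0.14).
P(X=5) = C(13,5) · p^5 · (1−p)^8
= 1287 · 5.3782e-05 · 0.29922 = 0.0207113

0.02071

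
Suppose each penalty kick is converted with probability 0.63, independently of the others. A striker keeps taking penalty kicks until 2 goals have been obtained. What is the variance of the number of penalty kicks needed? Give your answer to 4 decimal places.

1.8644

Y = total penalty kicks until the second success; negative binomial with r=2, p=0.63.
Var(Y) = r(1−p)/p² = 2·0.37 / 0.63² = 1.864449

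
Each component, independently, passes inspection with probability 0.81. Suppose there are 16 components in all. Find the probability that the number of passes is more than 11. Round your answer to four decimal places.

0.8273

X ~ Binomial(16, 0.81); P(X ≥ 12) = Σ C(16,k) p^k (1−p)^(16−k) over k:
  k=12: C(16,12)·0.81^12·0.19^4 = 0.189193
  k=13: C(16,13)·0.81^13·0.19^3 = 0.248173
  k=14: C(16,14)·0.81^14·0.19^2 = 0.226714
  k=15: C(16,15)·0.81^15·0.19^1 = 0.128869
  k=16: C(16,16)·0.81^16·0.19^0 = 0.034337
Total = 0.827286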